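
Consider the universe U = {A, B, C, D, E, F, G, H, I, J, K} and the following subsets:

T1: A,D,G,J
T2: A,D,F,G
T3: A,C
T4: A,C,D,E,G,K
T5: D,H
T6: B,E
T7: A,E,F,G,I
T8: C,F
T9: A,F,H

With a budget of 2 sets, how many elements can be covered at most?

Choosing T4, T7 covers {A, C, D, E, F, G, I, K} — 8 elements.
No choice of 2 sets does better; here B, H, J are left uncovered.

8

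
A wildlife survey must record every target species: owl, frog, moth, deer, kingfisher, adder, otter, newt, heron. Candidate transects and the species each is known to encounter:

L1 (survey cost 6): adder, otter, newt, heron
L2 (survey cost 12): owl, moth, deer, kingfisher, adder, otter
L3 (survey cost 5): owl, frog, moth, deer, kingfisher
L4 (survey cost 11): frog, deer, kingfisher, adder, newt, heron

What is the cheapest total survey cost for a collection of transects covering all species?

11

L1, L3 cover every species at survey cost 6 + 5 = 11.
Any cover uses at least 2 transects; among all covering selections none totals below 11.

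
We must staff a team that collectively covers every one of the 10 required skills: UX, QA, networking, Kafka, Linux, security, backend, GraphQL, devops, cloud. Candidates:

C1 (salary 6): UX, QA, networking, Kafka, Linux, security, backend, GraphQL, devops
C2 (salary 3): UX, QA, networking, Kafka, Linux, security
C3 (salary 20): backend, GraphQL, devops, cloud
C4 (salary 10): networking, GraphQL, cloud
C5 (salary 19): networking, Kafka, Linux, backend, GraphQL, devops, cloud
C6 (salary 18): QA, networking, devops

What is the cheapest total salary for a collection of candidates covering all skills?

C1, C4 cover every skill at salary 6 + 10 = 16.
Any cover uses at least 2 candidates; among all covering selections none totals below 16.
Greedy by coverage-per-salary would pick C2, C1, C4 for 19 — worse than the optimum 16.

16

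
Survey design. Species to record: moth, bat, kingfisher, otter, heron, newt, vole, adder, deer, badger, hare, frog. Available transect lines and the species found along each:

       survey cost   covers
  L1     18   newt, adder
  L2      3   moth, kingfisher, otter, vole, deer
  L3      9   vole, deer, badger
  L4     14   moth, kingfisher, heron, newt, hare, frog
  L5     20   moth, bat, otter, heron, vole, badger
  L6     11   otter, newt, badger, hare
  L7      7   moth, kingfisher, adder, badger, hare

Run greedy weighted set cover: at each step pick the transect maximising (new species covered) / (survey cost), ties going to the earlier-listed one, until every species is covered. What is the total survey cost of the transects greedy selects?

44

Pick 1: L2 adds 5 new (moth, kingfisher, otter, vole, deer) at survey cost 3 (ratio 5/3).
Pick 2: L7 adds 3 new (adder, badger, hare) at survey cost 7 (ratio 3/7).
Pick 3: L4 adds 3 new (heron, newt, frog) at survey cost 14 (ratio 3/14).
Pick 4: L5 adds 1 new (bat) at survey cost 20 (ratio 1/20).
Greedy total survey cost: 3 + 7 + 14 + 20 = 44.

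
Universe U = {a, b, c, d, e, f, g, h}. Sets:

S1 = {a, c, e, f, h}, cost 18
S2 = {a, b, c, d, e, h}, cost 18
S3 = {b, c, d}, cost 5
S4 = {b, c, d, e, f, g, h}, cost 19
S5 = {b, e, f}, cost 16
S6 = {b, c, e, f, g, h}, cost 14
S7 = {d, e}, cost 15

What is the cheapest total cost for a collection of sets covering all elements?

32

S2, S6 cover every element at cost 18 + 14 = 32.
Any cover uses at least 2 sets; among all covering selections none totals below 32.
Greedy by coverage-per-cost would pick S3, S6, S1 for 37 — worse than the optimum 32.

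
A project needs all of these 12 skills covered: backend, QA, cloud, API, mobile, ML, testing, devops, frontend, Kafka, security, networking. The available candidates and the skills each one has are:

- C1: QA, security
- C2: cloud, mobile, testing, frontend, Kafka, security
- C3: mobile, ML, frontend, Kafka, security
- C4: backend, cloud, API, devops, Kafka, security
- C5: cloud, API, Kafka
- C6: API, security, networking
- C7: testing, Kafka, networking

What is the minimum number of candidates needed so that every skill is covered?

4

C1, C3, C4, C7 together cover {backend, QA, cloud, API, mobile, ML, testing, devops, frontend, Kafka, security, networking} — every skill.
No 3 of the 7 candidates cover everything (all 35 triples fall short), so 4 is minimum.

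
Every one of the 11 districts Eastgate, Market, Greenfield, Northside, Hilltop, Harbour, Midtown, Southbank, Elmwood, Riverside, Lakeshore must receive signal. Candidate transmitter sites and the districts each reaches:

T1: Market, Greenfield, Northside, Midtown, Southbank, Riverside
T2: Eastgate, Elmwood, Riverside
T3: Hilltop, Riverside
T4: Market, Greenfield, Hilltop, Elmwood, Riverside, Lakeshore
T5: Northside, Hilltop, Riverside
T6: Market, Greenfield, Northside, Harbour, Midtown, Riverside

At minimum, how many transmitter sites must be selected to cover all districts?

T1, T2, T4, T6 together cover {Eastgate, Market, Greenfield, Northside, Hilltop, Harbour, Midtown, Southbank, Elmwood, Riverside, Lakeshore} — every district.
No 3 of the 6 transmitter sites cover everything (all 20 triples fall short), so 4 is minimum.

4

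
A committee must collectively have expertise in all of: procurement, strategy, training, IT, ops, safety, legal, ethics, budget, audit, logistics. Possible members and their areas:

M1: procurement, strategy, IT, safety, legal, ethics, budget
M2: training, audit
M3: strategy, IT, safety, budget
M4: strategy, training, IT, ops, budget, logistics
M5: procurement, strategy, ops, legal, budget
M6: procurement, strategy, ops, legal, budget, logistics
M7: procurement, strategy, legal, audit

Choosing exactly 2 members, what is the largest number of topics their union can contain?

10

Choosing M1, M4 covers {procurement, strategy, training, IT, ops, safety, legal, ethics, budget, logistics} — 10 topics.
No choice of 2 members does better; here audit is left uncovered.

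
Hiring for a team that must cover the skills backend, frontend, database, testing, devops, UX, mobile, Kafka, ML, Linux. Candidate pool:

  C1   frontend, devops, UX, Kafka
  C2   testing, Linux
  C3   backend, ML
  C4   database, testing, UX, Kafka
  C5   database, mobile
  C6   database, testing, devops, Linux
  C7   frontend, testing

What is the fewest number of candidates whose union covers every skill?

4

C1, C2, C3, C5 together cover {backend, frontend, database, testing, devops, UX, mobile, Kafka, ML, Linux} — every skill.
No 3 of the 7 candidates cover everything (all 35 triples fall short), so 4 is minimum.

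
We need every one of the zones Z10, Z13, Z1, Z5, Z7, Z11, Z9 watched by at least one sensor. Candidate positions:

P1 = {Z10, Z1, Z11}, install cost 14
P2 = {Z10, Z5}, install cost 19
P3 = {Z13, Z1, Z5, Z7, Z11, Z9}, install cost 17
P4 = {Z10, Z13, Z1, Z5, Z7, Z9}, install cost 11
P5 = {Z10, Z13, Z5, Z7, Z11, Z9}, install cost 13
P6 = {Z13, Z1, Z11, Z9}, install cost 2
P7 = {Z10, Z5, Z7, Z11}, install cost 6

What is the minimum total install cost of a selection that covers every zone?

P6, P7 cover every zone at install cost 2 + 6 = 8.
Any cover uses at least 2 sensor positions; among all covering selections none totals below 8.

8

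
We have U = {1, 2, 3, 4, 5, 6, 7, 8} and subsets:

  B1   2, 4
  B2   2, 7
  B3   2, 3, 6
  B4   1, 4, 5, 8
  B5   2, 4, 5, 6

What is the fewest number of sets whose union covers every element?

B2, B3, B4 together cover {1, 2, 3, 4, 5, 6, 7, 8} — every element.
No 2 of the 5 sets cover everything (all 10 pairs fall short), so 3 is minimum.

3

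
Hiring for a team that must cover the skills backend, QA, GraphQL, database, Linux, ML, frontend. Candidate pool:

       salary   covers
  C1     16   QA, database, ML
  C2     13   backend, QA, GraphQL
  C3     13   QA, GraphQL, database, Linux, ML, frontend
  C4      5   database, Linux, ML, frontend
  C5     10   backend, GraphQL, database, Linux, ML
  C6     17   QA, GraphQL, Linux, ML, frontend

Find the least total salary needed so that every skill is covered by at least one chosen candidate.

18

C2, C4 cover every skill at salary 13 + 5 = 18.
Any cover uses at least 2 candidates; among all covering selections none totals below 18.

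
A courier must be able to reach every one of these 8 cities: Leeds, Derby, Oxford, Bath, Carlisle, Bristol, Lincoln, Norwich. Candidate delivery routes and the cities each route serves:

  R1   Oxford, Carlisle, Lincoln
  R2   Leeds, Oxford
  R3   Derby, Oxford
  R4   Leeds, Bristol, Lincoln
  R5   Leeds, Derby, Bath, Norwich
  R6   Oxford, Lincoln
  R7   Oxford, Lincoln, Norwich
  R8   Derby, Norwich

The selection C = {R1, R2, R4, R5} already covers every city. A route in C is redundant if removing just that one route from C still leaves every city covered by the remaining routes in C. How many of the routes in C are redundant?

1

Drop R1: Carlisle uncovered — not redundant.
Drop R2: the rest still cover every city — redundant.
Drop R4: Bristol uncovered — not redundant.
Drop R5: Derby, Bath, Norwich uncovered — not redundant.
1 redundant: R2.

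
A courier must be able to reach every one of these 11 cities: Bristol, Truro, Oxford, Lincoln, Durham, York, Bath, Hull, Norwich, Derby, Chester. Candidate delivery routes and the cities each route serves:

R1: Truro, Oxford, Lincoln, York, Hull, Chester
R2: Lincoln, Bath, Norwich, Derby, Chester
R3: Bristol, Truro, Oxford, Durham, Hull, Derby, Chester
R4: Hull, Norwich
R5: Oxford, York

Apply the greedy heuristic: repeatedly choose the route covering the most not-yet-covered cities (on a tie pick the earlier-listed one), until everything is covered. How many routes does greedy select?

3

Pick 1: R3 covers 7 new cities (Bristol, Truro, Oxford, Durham, Hull, Derby, Chester).
Pick 2: R2 covers 3 new cities (Lincoln, Bath, Norwich).
Pick 3: R1 covers 1 new cities (York).
Greedy uses 3 routes.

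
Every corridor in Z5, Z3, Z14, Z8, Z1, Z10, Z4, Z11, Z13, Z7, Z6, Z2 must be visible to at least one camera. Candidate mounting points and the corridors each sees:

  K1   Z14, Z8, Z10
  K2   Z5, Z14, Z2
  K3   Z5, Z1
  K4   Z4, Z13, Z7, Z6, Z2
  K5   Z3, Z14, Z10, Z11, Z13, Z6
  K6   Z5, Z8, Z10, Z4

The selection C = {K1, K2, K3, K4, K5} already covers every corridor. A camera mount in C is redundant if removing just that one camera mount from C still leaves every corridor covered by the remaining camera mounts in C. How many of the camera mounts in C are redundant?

Drop K1: Z8 uncovered — not redundant.
Drop K2: the rest still cover every corridor — redundant.
Drop K3: Z1 uncovered — not redundant.
Drop K4: Z4, Z7 uncovered — not redundant.
Drop K5: Z3, Z11 uncovered — not redundant.
1 redundant: K2.

1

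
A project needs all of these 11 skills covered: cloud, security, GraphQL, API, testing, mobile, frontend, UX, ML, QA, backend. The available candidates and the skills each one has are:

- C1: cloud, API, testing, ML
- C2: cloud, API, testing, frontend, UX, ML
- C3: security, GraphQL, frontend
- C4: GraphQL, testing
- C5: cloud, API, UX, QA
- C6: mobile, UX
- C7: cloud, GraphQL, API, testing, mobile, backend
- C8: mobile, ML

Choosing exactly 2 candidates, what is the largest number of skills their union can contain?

9

Choosing C2, C7 covers {cloud, GraphQL, API, testing, mobile, frontend, UX, ML, backend} — 9 skills.
No choice of 2 candidates does better; here security, QA are left uncovered.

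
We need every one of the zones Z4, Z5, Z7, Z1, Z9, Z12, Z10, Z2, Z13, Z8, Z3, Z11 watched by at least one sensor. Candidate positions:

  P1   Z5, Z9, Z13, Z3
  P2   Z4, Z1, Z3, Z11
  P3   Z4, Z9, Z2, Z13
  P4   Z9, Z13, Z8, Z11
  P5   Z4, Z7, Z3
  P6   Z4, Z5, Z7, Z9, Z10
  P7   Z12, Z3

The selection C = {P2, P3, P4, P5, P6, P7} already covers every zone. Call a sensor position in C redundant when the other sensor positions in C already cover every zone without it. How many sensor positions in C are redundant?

1

Drop P2: Z1 uncovered — not redundant.
Drop P3: Z2 uncovered — not redundant.
Drop P4: Z8 uncovered — not redundant.
Drop P5: the rest still cover every zone — redundant.
Drop P6: Z5, Z10 uncovered — not redundant.
Drop P7: Z12 uncovered — not redundant.
1 redundant: P5.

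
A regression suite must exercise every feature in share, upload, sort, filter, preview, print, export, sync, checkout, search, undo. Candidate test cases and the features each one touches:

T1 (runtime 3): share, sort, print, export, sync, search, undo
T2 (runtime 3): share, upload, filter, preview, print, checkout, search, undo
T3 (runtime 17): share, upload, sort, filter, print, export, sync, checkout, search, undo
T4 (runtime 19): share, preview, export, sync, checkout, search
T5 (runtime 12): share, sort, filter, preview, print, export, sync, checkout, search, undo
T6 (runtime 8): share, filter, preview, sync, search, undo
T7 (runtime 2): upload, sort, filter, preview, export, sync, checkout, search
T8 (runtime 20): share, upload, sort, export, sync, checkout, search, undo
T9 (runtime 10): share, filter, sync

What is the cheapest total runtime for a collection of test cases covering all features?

5

T1, T7 cover every feature at runtime 3 + 2 = 5.
Any cover uses at least 2 test cases; among all covering selections none totals below 5.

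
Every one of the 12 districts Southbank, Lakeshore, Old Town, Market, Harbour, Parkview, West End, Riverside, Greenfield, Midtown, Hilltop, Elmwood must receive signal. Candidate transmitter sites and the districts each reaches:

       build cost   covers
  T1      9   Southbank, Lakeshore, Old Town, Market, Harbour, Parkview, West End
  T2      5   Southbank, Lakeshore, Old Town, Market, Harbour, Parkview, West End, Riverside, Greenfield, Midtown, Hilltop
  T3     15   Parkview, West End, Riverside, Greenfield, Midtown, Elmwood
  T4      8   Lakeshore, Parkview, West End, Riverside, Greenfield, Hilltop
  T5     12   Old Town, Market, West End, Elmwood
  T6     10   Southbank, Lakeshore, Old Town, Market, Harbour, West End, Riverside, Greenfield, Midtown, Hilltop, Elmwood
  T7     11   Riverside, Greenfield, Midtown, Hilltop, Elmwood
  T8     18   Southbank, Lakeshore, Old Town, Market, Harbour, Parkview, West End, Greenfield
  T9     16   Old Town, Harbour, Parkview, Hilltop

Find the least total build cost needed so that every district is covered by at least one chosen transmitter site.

15

T2, T6 cover every district at build cost 5 + 10 = 15.
Any cover uses at least 2 transmitter sites; among all covering selections none totals below 15.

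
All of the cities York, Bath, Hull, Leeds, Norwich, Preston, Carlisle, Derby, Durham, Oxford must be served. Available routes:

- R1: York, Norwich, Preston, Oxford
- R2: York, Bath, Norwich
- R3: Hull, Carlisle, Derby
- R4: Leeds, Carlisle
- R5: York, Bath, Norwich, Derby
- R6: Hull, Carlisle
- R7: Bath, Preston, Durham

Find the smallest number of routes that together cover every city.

R1, R3, R4, R7 together cover {York, Bath, Hull, Leeds, Norwich, Preston, Carlisle, Derby, Durham, Oxford} — every city.
No 3 of the 7 routes cover everything (all 35 triples fall short), so 4 is minimum.

4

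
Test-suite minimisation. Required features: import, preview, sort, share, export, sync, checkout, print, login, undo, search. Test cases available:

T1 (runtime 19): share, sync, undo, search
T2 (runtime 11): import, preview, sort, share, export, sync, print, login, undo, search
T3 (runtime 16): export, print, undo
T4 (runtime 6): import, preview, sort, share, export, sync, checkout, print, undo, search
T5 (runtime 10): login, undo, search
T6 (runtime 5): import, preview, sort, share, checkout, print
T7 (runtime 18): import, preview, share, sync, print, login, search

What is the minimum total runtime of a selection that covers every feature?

T2, T6 cover every feature at runtime 11 + 5 = 16.
Any cover uses at least 2 test cases; among all covering selections none totals below 16.

16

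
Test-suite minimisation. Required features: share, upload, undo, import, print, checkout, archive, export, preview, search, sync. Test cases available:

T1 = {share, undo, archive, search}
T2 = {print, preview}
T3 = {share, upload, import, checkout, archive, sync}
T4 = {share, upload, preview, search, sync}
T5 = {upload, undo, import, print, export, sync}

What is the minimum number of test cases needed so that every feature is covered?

3

T3, T4, T5 together cover {share, upload, undo, import, print, checkout, archive, export, preview, search, sync} — every feature.
No 2 of the 5 test cases cover everything (all 10 pairs fall short), so 3 is minimum.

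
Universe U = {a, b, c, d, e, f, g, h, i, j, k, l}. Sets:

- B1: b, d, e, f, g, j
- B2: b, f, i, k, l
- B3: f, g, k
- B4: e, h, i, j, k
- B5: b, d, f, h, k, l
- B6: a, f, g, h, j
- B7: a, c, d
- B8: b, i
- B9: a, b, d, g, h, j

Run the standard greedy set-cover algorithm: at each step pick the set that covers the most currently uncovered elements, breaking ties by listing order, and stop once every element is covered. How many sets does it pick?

Pick 1: B1 covers 6 new elements (b, d, e, f, g, j).
Pick 2: B2 covers 3 new elements (i, k, l).
Pick 3: B6 covers 2 new elements (a, h).
Pick 4: B7 covers 1 new elements (c).
Greedy uses 4 sets.

4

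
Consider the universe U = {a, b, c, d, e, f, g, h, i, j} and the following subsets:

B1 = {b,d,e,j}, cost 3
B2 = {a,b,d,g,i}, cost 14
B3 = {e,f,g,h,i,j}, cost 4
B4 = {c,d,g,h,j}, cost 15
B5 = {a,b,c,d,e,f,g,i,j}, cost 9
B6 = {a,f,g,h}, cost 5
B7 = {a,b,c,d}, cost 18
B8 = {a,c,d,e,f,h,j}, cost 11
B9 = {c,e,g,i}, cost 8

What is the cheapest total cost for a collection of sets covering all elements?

B3, B5 cover every element at cost 4 + 9 = 13.
Any cover uses at least 2 sets; among all covering selections none totals below 13.

13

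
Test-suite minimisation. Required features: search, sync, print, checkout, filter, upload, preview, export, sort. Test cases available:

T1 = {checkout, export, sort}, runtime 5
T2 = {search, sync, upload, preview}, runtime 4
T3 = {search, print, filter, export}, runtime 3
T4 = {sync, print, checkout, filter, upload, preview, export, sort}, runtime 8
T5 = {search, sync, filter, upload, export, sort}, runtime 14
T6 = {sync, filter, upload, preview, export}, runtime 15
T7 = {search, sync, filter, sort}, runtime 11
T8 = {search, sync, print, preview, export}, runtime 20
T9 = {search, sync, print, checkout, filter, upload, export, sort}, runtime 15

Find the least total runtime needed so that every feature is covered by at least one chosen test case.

11

T3, T4 cover every feature at runtime 3 + 8 = 11.
Any cover uses at least 2 test cases; among all covering selections none totals below 11.
Greedy by coverage-per-runtime would pick T3, T2, T1 for 12 — worse than the optimum 11.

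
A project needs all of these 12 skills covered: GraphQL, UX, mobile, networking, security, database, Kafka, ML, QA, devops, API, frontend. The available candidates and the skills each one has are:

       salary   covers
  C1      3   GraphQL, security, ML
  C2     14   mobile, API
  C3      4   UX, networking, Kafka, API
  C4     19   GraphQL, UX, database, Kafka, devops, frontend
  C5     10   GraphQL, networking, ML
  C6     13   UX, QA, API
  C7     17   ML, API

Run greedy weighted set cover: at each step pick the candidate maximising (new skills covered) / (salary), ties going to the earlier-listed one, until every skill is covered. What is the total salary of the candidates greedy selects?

53

Pick 1: C1 adds 3 new (GraphQL, security, ML) at salary 3 (ratio 3/3).
Pick 2: C3 adds 4 new (UX, networking, Kafka, API) at salary 4 (ratio 4/4).
Pick 3: C4 adds 3 new (database, devops, frontend) at salary 19 (ratio 3/19).
Pick 4: C6 adds 1 new (QA) at salary 13 (ratio 1/13).
Pick 5: C2 adds 1 new (mobile) at salary 14 (ratio 1/14).
Greedy total salary: 3 + 4 + 19 + 13 + 14 = 53.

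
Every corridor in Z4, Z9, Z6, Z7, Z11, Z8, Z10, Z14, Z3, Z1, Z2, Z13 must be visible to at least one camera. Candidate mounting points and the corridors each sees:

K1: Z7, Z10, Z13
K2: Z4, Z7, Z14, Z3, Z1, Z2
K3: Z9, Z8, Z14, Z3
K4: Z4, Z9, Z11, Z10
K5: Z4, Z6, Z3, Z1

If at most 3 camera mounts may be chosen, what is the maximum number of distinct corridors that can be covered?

10

Choosing K1, K2, K3 covers {Z4, Z9, Z7, Z8, Z10, Z14, Z3, Z1, Z2, Z13} — 10 corridors.
No choice of 3 camera mounts does better; here Z6, Z11 are left uncovered.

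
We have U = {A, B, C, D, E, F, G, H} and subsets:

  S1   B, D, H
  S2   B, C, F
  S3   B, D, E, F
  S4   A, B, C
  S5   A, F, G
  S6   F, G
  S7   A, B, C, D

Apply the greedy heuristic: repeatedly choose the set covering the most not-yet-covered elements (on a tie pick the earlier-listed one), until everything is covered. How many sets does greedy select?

Pick 1: S3 covers 4 new elements (B, D, E, F).
Pick 2: S4 covers 2 new elements (A, C).
Pick 3: S1 covers 1 new elements (H).
Pick 4: S5 covers 1 new elements (G).
Greedy uses 4 sets.

4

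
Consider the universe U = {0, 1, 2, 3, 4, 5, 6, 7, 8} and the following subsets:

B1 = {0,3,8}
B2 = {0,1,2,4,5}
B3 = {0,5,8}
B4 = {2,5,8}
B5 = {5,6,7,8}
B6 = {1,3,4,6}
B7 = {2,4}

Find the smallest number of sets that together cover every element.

3

B1, B2, B5 together cover {0, 1, 2, 3, 4, 5, 6, 7, 8} — every element.
No 2 of the 7 sets cover everything (all 21 pairs fall short), so 3 is minimum.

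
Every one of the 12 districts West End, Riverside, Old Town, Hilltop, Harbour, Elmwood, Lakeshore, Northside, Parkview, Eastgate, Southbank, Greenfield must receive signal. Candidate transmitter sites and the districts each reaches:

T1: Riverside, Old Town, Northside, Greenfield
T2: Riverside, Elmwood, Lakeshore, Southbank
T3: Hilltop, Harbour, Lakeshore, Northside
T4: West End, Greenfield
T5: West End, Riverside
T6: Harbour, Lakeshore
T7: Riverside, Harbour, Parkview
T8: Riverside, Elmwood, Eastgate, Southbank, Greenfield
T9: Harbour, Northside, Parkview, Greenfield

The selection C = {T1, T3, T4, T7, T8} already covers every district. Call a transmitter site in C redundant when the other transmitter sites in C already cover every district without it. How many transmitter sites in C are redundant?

Drop T1: Old Town uncovered — not redundant.
Drop T3: Hilltop, Lakeshore uncovered — not redundant.
Drop T4: West End uncovered — not redundant.
Drop T7: Parkview uncovered — not redundant.
Drop T8: Elmwood, Eastgate, Southbank uncovered — not redundant.
None of the transmitter sites in C is redundant.

0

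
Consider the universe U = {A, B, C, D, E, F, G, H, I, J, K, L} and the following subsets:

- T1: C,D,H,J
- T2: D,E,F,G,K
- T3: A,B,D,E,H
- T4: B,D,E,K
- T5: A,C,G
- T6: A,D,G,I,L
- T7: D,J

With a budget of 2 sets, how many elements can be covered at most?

8

Choosing T1, T2 covers {C, D, E, F, G, H, J, K} — 8 elements.
No choice of 2 sets does better; here A, B, I, L are left uncovered.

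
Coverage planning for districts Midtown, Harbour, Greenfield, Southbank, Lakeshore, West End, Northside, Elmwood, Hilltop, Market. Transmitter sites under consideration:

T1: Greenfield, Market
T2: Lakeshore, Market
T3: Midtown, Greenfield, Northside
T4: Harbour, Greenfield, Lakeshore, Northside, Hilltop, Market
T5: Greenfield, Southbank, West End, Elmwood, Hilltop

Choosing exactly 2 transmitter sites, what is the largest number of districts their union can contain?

9

Choosing T4, T5 covers {Harbour, Greenfield, Southbank, Lakeshore, West End, Northside, Elmwood, Hilltop, Market} — 9 districts.
No choice of 2 transmitter sites does better; here Midtown is left uncovered.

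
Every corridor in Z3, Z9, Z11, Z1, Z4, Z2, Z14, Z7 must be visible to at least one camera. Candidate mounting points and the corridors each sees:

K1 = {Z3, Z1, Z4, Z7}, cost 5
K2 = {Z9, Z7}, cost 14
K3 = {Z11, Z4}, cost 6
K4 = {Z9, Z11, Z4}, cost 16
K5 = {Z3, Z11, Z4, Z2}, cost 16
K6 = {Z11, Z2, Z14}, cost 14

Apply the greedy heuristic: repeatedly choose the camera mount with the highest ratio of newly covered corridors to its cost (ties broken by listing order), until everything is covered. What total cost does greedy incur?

33

Pick 1: K1 adds 4 new (Z3, Z1, Z4, Z7) at cost 5 (ratio 4/5).
Pick 2: K6 adds 3 new (Z11, Z2, Z14) at cost 14 (ratio 3/14).
Pick 3: K2 adds 1 new (Z9) at cost 14 (ratio 1/14).
Greedy total cost: 5 + 14 + 14 = 33.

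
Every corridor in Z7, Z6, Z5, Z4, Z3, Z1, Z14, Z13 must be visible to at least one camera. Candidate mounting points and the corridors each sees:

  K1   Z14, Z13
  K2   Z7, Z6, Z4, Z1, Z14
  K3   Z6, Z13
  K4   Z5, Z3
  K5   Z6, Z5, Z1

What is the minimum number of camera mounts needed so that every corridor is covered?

3

K1, K2, K4 together cover {Z7, Z6, Z5, Z4, Z3, Z1, Z14, Z13} — every corridor.
No 2 of the 5 camera mounts cover everything (all 10 pairs fall short), so 3 is minimum.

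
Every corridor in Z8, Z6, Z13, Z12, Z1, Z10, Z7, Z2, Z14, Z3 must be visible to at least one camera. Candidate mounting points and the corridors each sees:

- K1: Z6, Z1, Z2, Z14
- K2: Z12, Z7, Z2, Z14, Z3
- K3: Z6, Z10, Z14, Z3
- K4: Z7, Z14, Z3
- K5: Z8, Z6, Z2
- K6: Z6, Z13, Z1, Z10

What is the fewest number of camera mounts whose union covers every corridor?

K2, K5, K6 together cover {Z8, Z6, Z13, Z12, Z1, Z10, Z7, Z2, Z14, Z3} — every corridor.
No 2 of the 6 camera mounts cover everything (all 15 pairs fall short), so 3 is minimum.

3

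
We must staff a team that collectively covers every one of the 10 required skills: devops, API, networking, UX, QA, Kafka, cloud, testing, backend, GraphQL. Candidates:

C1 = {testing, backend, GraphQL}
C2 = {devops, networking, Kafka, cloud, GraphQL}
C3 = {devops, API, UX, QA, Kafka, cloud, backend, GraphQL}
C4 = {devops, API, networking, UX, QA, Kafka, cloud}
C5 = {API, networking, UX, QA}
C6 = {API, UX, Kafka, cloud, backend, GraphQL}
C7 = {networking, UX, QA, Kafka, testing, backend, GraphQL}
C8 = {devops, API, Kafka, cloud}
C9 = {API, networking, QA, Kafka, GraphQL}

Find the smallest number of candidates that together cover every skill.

C1, C4 together cover {devops, API, networking, UX, QA, Kafka, cloud, testing, backend, GraphQL} — every skill.
No single candidate contains all 10 skills, so 2 is optimal.

2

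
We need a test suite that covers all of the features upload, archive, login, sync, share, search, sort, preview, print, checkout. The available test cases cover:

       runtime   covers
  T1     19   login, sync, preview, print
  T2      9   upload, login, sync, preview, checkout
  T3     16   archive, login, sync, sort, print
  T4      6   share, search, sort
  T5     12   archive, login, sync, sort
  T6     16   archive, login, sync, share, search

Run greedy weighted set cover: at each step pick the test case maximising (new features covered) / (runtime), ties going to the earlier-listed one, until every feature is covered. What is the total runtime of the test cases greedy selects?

31

Pick 1: T2 adds 5 new (upload, login, sync, preview, checkout) at runtime 9 (ratio 5/9).
Pick 2: T4 adds 3 new (share, search, sort) at runtime 6 (ratio 3/6).
Pick 3: T3 adds 2 new (archive, print) at runtime 16 (ratio 2/16).
Greedy total runtime: 9 + 6 + 16 = 31.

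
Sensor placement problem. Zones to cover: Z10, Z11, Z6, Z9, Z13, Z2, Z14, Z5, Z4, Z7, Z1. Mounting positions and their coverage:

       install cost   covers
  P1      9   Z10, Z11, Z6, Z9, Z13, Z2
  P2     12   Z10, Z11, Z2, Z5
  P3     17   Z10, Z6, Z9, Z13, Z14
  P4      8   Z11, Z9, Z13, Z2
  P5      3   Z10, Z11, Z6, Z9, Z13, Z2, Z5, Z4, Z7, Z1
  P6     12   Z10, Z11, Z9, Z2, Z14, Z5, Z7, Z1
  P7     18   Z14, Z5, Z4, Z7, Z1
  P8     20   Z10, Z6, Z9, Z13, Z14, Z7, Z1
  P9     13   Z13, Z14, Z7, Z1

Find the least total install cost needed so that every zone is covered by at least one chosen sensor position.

P5, P6 cover every zone at install cost 3 + 12 = 15.
Any cover uses at least 2 sensor positions; among all covering selections none totals below 15.

15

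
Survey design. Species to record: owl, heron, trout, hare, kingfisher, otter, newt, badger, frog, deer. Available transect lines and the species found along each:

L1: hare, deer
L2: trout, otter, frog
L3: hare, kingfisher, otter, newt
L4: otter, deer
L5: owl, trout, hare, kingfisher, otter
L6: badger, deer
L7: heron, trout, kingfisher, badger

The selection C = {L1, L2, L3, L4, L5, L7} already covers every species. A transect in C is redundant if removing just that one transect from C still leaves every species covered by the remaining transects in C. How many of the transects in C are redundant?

2

Drop L1: the rest still cover every species — redundant.
Drop L2: frog uncovered — not redundant.
Drop L3: newt uncovered — not redundant.
Drop L4: the rest still cover every species — redundant.
Drop L5: owl uncovered — not redundant.
Drop L7: heron, badger uncovered — not redundant.
2 redundant: L1, L4.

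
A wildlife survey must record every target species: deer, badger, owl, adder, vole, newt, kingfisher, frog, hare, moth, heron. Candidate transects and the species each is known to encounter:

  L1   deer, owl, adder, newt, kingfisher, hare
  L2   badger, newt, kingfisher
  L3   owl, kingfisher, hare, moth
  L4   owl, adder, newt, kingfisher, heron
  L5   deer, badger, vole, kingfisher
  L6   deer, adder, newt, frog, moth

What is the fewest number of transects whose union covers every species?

L1, L4, L5, L6 together cover {deer, badger, owl, adder, vole, newt, kingfisher, frog, hare, moth, heron} — every species.
No 3 of the 6 transects cover everything (all 20 triples fall short), so 4 is minimum.

4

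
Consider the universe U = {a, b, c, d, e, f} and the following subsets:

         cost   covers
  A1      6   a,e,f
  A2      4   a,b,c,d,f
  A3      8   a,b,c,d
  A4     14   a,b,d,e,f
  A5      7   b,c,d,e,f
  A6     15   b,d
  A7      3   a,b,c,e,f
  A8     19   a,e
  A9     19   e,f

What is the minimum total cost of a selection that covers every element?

A2, A7 cover every element at cost 4 + 3 = 7.
Any cover uses at least 2 sets; among all covering selections none totals below 7.

7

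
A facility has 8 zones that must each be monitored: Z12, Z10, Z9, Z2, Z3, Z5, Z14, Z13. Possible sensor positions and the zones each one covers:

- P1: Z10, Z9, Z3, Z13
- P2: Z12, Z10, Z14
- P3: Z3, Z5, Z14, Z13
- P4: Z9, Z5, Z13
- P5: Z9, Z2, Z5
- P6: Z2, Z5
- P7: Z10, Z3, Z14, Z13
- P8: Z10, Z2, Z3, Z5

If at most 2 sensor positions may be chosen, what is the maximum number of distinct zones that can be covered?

Choosing P5, P7 covers {Z10, Z9, Z2, Z3, Z5, Z14, Z13} — 7 zones.
No choice of 2 sensor positions does better; here Z12 is left uncovered.

7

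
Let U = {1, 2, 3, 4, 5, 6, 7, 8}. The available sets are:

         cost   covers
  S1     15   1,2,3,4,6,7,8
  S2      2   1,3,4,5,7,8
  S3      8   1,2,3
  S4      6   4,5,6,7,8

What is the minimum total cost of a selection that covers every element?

S3, S4 cover every element at cost 8 + 6 = 14.
Any cover uses at least 2 sets; among all covering selections none totals below 14.
Greedy by coverage-per-cost would pick S2, S4, S3 for 16 — worse than the optimum 14.

14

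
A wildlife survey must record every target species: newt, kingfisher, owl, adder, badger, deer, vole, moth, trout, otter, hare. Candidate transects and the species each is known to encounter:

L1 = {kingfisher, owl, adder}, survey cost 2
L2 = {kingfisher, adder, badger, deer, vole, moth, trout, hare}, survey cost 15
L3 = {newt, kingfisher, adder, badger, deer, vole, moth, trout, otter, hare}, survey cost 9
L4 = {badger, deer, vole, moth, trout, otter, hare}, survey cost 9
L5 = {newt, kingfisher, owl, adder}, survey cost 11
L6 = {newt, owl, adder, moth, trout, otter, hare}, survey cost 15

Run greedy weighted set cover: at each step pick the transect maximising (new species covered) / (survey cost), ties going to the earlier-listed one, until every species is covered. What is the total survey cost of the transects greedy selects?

11

Pick 1: L1 adds 3 new (kingfisher, owl, adder) at survey cost 2 (ratio 3/2).
Pick 2: L3 adds 8 new (newt, badger, deer, vole, moth, trout, otter, hare) at survey cost 9 (ratio 8/9).
Greedy total survey cost: 2 + 9 = 11.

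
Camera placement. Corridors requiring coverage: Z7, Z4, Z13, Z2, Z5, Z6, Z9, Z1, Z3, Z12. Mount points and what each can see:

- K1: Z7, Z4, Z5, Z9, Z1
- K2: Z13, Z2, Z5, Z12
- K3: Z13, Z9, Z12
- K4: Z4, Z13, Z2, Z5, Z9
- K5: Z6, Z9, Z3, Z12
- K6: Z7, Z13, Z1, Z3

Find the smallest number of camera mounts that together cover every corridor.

K1, K2, K5 together cover {Z7, Z4, Z13, Z2, Z5, Z6, Z9, Z1, Z3, Z12} — every corridor.
No 2 of the 6 camera mounts cover everything (all 15 pairs fall short), so 3 is minimum.

3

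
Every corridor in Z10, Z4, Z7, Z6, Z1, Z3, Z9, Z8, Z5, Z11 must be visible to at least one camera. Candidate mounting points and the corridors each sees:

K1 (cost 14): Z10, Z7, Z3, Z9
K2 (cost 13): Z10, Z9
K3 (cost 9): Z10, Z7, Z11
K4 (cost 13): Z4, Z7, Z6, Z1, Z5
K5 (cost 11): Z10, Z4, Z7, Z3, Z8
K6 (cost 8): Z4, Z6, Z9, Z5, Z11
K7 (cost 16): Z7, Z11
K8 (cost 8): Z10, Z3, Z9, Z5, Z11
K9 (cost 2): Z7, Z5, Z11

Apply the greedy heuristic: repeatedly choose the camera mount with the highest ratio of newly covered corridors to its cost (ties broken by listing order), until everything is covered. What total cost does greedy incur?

Pick 1: K9 adds 3 new (Z7, Z5, Z11) at cost 2 (ratio 3/2).
Pick 2: K6 adds 3 new (Z4, Z6, Z9) at cost 8 (ratio 3/8).
Pick 3: K5 adds 3 new (Z10, Z3, Z8) at cost 11 (ratio 3/11).
Pick 4: K4 adds 1 new (Z1) at cost 13 (ratio 1/13).
Greedy total cost: 2 + 8 + 11 + 13 = 34. (The true optimum is 32, so greedy overshoots here.)

34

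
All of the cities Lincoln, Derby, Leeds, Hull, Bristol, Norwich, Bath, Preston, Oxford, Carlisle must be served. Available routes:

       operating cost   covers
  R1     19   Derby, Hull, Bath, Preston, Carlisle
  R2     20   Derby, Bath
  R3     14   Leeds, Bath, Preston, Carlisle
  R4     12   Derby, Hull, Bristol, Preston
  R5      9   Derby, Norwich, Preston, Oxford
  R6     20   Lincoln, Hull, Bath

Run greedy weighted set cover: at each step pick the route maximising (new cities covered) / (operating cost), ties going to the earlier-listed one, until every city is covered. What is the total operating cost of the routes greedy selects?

Pick 1: R5 adds 4 new (Derby, Norwich, Preston, Oxford) at operating cost 9 (ratio 4/9).
Pick 2: R3 adds 3 new (Leeds, Bath, Carlisle) at operating cost 14 (ratio 3/14).
Pick 3: R4 adds 2 new (Hull, Bristol) at operating cost 12 (ratio 2/12).
Pick 4: R6 adds 1 new (Lincoln) at operating cost 20 (ratio 1/20).
Greedy total operating cost: 9 + 14 + 12 + 20 = 55.

55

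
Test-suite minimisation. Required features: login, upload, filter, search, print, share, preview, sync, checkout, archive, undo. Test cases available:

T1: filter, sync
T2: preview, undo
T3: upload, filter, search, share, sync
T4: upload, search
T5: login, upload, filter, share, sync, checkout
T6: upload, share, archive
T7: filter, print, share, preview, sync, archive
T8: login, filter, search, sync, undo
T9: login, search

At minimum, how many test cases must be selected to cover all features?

T5, T7, T8 together cover {login, upload, filter, search, print, share, preview, sync, checkout, archive, undo} — every feature.
No 2 of the 9 test cases cover everything (all 36 pairs fall short), so 3 is minimum.

3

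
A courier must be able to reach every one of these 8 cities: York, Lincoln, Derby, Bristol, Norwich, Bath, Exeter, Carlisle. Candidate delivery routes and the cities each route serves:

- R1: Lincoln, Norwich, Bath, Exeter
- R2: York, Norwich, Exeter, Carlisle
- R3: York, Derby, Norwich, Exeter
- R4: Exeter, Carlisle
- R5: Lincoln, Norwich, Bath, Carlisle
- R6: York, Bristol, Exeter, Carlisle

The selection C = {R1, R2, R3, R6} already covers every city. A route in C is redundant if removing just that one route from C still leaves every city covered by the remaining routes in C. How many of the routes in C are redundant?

Drop R1: Lincoln, Bath uncovered — not redundant.
Drop R2: the rest still cover every city — redundant.
Drop R3: Derby uncovered — not redundant.
Drop R6: Bristol uncovered — not redundant.
1 redundant: R2.

1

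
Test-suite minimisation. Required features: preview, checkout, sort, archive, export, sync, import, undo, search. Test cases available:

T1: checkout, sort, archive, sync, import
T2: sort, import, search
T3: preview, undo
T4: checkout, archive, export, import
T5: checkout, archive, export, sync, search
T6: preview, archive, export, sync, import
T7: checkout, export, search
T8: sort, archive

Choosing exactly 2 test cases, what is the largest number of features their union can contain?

7

Choosing T1, T3 covers {preview, checkout, sort, archive, sync, import, undo} — 7 features.
No choice of 2 test cases does better; here export, search are left uncovered.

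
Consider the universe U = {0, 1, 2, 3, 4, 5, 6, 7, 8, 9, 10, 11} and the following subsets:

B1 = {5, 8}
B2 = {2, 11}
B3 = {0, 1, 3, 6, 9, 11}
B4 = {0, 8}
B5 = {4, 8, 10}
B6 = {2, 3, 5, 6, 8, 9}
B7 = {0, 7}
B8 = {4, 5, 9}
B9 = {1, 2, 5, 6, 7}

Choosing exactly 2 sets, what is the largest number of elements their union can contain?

Choosing B3, B5 covers {0, 1, 3, 4, 6, 8, 9, 10, 11} — 9 elements.
No choice of 2 sets does better; here 2, 5, 7 are left uncovered.

9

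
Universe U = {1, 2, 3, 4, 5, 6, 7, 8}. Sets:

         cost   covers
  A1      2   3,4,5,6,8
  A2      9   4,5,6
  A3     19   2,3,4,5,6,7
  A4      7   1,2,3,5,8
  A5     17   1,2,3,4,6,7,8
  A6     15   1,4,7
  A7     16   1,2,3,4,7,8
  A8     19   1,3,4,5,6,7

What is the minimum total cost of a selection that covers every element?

18

A1, A7 cover every element at cost 2 + 16 = 18.
Any cover uses at least 2 sets; among all covering selections none totals below 18.
Greedy by coverage-per-cost would pick A1, A4, A6 for 24 — worse than the optimum 18.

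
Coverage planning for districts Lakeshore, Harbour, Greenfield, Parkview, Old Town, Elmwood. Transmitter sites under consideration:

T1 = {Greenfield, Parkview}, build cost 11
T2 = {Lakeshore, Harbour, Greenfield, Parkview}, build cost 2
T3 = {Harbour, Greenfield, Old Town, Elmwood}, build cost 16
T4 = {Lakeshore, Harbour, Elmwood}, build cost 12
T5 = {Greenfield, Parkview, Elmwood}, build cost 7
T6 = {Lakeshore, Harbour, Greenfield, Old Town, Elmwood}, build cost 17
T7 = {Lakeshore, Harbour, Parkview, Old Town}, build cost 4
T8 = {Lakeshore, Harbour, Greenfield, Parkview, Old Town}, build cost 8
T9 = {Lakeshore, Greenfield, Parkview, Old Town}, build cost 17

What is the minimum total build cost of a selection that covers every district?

11

T5, T7 cover every district at build cost 7 + 4 = 11.
Any cover uses at least 2 transmitter sites; among all covering selections none totals below 11.
Greedy by coverage-per-build cost would pick T2, T7, T5 for 13 — worse than the optimum 11.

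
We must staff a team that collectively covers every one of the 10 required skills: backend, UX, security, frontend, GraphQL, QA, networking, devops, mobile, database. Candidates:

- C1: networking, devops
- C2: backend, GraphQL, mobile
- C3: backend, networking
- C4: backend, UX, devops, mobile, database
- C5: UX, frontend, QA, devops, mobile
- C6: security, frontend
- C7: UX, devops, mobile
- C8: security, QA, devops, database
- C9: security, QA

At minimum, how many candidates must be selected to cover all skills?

4

C1, C2, C5, C8 together cover {backend, UX, security, frontend, GraphQL, QA, networking, devops, mobile, database} — every skill.
No 3 of the 9 candidates cover everything (all 84 triples fall short), so 4 is minimum.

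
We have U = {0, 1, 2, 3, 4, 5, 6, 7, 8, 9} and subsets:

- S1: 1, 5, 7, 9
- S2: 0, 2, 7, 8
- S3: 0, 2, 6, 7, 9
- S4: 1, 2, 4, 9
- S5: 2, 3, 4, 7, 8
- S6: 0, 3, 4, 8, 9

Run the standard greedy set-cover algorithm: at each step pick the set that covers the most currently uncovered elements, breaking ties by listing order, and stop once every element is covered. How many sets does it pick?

3

Pick 1: S3 covers 5 new elements (0, 2, 6, 7, 9).
Pick 2: S5 covers 3 new elements (3, 4, 8).
Pick 3: S1 covers 2 new elements (1, 5).
Greedy uses 3 sets.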